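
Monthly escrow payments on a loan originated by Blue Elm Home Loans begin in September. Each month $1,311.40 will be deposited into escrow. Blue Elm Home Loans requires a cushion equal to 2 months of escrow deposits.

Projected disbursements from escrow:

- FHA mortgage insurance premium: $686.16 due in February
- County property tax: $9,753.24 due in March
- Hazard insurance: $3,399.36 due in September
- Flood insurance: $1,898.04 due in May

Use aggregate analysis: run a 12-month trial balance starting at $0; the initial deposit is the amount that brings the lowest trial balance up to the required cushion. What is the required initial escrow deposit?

$7,281.76

Cushion = 2 × $1,311.40 = $2,622.80
Trial balance (start $0, +$1,311.40 each month, − disbursements):
  Sep: +$1,311.40 − $3,399.36 → -$2,087.96
  Oct: +$1,311.40 → -$776.56
  Nov: +$1,311.40 → $534.84
  Dec: +$1,311.40 → $1,846.24
  Jan: +$1,311.40 → $3,157.64
  Feb: +$1,311.40 − $686.16 → $3,782.88
  Mar: +$1,311.40 − $9,753.24 → -$4,658.96
  Apr: +$1,311.40 → -$3,347.56
  May: +$1,311.40 − $1,898.04 → -$3,934.20
  Jun: +$1,311.40 → -$2,622.80
  Jul: +$1,311.40 → -$1,311.40
  Aug: +$1,311.40 → $0.00
Lowest trial balance = -$4,658.96 (Mar)
Initial deposit = cushion − low point = $2,622.80 − (-$4,658.96) = $7,281.76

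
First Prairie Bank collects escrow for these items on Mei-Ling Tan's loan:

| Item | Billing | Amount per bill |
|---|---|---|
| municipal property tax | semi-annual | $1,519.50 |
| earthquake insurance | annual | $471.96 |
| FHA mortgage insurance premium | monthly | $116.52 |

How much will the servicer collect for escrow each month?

$409.10

Municipal property tax — $1,519.50 × 2 = $3,039.00
Earthquake insurance — $471.96
FHA mortgage insurance premium — $116.52 × 12 = $1,398.24
Total per year = $4,909.20
Monthly = $4,909.20 / 12 = $409.10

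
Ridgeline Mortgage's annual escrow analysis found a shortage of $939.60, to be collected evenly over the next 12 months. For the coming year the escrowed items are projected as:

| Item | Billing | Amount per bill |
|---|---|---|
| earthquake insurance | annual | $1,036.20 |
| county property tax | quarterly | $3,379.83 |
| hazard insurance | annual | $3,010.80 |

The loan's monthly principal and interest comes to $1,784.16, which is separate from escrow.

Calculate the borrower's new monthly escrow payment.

$1,542.16

Earthquake insurance = $1,036.20/yr
County property tax = $3,379.83 × 4 = $13,519.32/yr
Hazard insurance = $3,010.80/yr
Annual escrow total = $1,036.20 + $13,519.32 + $3,010.80 = $17,566.32
Monthly escrow = $17,566.32 / 12 = $1,463.86
Monthly shortage recovery: $939.60 ÷ 12 = $78.30
New monthly escrow = $1,463.86 + $78.30 = $1,542.16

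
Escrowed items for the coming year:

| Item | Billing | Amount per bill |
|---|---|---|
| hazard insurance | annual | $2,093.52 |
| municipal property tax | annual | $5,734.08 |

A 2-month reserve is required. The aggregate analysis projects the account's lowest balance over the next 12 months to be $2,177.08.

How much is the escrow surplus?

Hazard insurance — $2,093.52
Municipal property tax — $5,734.08
Combined annual = $2,093.52 + $5,734.08 = $7,827.60
Monthly = $7,827.60 ÷ 12 = $652.30
Cushion = 2 × $652.30 = $1,304.60
Surplus = $2,177.08 − $1,304.60 = $872.48

$872.48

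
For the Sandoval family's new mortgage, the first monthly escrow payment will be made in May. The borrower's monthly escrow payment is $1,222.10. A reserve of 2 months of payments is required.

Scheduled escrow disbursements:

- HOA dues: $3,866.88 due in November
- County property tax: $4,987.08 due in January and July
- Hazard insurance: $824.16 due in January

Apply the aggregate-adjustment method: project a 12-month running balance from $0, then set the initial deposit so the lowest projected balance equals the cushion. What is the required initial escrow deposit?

Cushion = 2 × $1,222.10 = $2,444.20
Trial balance (start $0, +$1,222.10 each month, − disbursements):
  May: +$1,222.10 → $1,222.10
  Jun: +$1,222.10 → $2,444.20
  Jul: +$1,222.10 − $4,987.08 → -$1,320.78
  Aug: +$1,222.10 → -$98.68
  Sep: +$1,222.10 → $1,123.42
  Oct: +$1,222.10 → $2,345.52
  Nov: +$1,222.10 − $3,866.88 → -$299.26
  Dec: +$1,222.10 → $922.84
  Jan: +$1,222.10 − $5,811.24 → -$3,666.30
  Feb: +$1,222.10 → -$2,444.20
  Mar: +$1,222.10 → -$1,222.10
  Apr: +$1,222.10 → $0.00
Lowest trial balance = -$3,666.30 (Jan)
Initial deposit = cushion − low point = $2,444.20 − (-$3,666.30) = $6,110.50

$6,110.50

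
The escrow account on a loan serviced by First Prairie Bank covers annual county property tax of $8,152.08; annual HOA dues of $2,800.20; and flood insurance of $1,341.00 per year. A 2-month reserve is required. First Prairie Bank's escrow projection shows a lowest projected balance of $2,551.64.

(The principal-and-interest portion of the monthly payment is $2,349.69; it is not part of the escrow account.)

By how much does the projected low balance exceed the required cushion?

County property tax: $8,152.08 per year
HOA dues: $2,800.20 per year
Flood insurance: $1,341.00 per year
Total annual escrow = $12,293.28
Base monthly escrow = $12,293.28 ÷ 12 = $1,024.44
Required reserve = 2 × $1,024.44 = $2,048.88
Excess over cushion: $2,551.64 − $2,048.88 = $502.76

$502.76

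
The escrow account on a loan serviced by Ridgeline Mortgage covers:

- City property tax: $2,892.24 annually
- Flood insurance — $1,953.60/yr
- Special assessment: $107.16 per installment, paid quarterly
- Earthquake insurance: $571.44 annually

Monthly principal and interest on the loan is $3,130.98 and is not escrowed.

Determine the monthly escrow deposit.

City property tax: $2,892.24
Flood insurance: $1,953.60
Special assessment: $107.16 × 4 = $428.64
Earthquake insurance: $571.44
Yearly total = $5,845.92
Base monthly escrow = $5,845.92 ÷ 12 = $487.16

$487.16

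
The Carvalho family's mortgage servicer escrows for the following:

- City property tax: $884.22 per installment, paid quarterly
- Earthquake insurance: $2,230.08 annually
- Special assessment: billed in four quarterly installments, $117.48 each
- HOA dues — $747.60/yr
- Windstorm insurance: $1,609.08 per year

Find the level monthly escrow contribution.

$716.13

City property tax: $884.22 × 4 = $3,536.88 per year
Earthquake insurance: $2,230.08 per year
Special assessment: $117.48 × 4 = $469.92 per year
HOA dues: $747.60 per year
Windstorm insurance: $1,609.08 per year
Total annual escrow = $3,536.88 + $2,230.08 + $469.92 + $747.60 + $1,609.08 = $8,593.56
Monthly = $8,593.56 ÷ 12 = $716.13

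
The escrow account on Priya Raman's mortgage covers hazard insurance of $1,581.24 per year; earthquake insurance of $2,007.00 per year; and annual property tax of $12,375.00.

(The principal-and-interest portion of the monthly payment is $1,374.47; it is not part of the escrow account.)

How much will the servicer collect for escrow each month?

Hazard insurance: $1,581.24/yr
Earthquake insurance: $2,007.00/yr
Property tax: $12,375.00/yr
Total annual escrow = $1,581.24 + $2,007.00 + $12,375.00 = $15,963.24
Base monthly escrow = $15,963.24 ÷ 12 = $1,330.27

$1,330.27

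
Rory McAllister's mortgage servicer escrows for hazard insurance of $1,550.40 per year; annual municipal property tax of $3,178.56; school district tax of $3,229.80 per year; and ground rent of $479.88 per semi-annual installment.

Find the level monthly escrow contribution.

$743.21

Hazard insurance = $1,550.40
Municipal property tax = $3,178.56
School district tax = $3,229.80
Ground rent = $479.88 × 2 = $959.76
Yearly total = $1,550.40 + $3,178.56 + $3,229.80 + $959.76 = $8,918.52
Monthly = $8,918.52 / 12 = $743.21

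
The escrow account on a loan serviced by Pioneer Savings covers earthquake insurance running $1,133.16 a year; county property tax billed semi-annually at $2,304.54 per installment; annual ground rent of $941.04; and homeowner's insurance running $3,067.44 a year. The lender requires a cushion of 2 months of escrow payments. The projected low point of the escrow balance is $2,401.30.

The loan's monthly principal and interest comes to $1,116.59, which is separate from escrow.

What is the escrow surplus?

$776.18

Earthquake insurance — $1,133.16
County property tax — $2,304.54 × 2 = $4,609.08
Ground rent — $941.04
Homeowner's insurance — $3,067.44
Combined annual = $9,750.72
Per month = $9,750.72 ÷ 12 = $812.56
Required cushion = 2 × $812.56 = $1,625.12
Excess over cushion: $2,401.30 − $1,625.12 = $776.18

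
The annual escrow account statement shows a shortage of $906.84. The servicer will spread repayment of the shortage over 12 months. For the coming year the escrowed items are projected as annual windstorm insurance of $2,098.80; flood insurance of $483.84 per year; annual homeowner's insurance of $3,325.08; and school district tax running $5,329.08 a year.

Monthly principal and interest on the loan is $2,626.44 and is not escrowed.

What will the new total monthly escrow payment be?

$1,011.97

Windstorm insurance = $2,098.80
Flood insurance = $483.84
Homeowner's insurance = $3,325.08
School district tax = $5,329.08
Total per year = $11,236.80
Per month = $11,236.80 ÷ 12 = $936.40
Monthly shortage recovery: $906.84 / 12 = $75.57
Adjusted monthly = $936.40 + $75.57 = $1,011.97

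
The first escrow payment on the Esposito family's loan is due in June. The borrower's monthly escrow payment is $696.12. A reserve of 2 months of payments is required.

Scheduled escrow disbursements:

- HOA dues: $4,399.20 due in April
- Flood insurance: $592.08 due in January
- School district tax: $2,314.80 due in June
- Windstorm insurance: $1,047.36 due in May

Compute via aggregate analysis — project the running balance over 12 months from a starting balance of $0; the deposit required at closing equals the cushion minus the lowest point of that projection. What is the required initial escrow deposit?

Cushion = 2 × $696.12 = $1,392.24
Trial balance (start $0, +$696.12 each month, − disbursements):
  Jun: +$696.12 − $2,314.80 → -$1,618.68
  Jul: +$696.12 → -$922.56
  Aug: +$696.12 → -$226.44
  Sep: +$696.12 → $469.68
  Oct: +$696.12 → $1,165.80
  Nov: +$696.12 → $1,861.92
  Dec: +$696.12 → $2,558.04
  Jan: +$696.12 − $592.08 → $2,662.08
  Feb: +$696.12 → $3,358.20
  Mar: +$696.12 → $4,054.32
  Apr: +$696.12 − $4,399.20 → $351.24
  May: +$696.12 − $1,047.36 → $0.00
Lowest trial balance = -$1,618.68 (Jun)
Initial deposit = cushion − low point = $1,392.24 − (-$1,618.68) = $3,010.92

$3,010.92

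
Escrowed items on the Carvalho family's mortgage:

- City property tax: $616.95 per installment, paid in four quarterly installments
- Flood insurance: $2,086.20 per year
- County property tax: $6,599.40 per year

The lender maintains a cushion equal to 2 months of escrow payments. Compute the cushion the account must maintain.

$1,858.90

City property tax — $616.95 × 4 = $2,467.80
Flood insurance — $2,086.20
County property tax — $6,599.40
Total per year = $2,467.80 + $2,086.20 + $6,599.40 = $11,153.40
Base monthly escrow = $11,153.40 / 12 = $929.45
Cushion = 2 × $929.45 = $1,858.90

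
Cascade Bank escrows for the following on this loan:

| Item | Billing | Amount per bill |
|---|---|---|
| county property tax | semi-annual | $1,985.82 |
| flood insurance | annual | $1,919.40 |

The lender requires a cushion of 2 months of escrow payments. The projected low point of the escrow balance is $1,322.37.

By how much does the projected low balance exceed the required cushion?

County property tax — $1,985.82 × 2 = $3,971.64/yr
Flood insurance — $1,919.40/yr
Annual escrow total = $3,971.64 + $1,919.40 = $5,891.04
Monthly escrow = $5,891.04 / 12 = $490.92
Required cushion = 2 × $490.92 = $981.84
Excess over cushion: $1,322.37 − $981.84 = $340.53

$340.53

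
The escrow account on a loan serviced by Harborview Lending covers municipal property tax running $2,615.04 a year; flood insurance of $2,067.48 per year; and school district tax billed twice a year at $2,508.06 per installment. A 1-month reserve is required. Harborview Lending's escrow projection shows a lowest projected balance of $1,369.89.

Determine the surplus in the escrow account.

$561.67

Municipal property tax — $2,615.04
Flood insurance — $2,067.48
School district tax — $2,508.06 × 2 = $5,016.12
Yearly total = $2,615.04 + $2,067.48 + $5,016.12 = $9,698.64
Monthly escrow = $9,698.64 / 12 = $808.22
Required reserve = 1 × $808.22 = $808.22
Excess over cushion: $1,369.89 − $808.22 = $561.67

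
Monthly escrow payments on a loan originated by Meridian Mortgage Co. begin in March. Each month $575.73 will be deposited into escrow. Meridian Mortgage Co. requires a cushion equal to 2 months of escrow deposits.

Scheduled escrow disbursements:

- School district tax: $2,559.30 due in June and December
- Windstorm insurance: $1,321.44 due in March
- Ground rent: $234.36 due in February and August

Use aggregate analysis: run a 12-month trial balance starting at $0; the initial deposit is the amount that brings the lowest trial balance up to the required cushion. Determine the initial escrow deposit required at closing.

$2,729.28

Cushion = 2 × $575.73 = $1,151.46
Trial balance (start $0, +$575.73 each month, − disbursements):
  Mar: +$575.73 − $1,321.44 → -$745.71
  Apr: +$575.73 → -$169.98
  May: +$575.73 → $405.75
  Jun: +$575.73 − $2,559.30 → -$1,577.82
  Jul: +$575.73 → -$1,002.09
  Aug: +$575.73 − $234.36 → -$660.72
  Sep: +$575.73 → -$84.99
  Oct: +$575.73 → $490.74
  Nov: +$575.73 → $1,066.47
  Dec: +$575.73 − $2,559.30 → -$917.10
  Jan: +$575.73 → -$341.37
  Feb: +$575.73 − $234.36 → $0.00
Lowest trial balance = -$1,577.82 (Jun)
Initial deposit = cushion − low point = $1,151.46 − (-$1,577.82) = $2,729.28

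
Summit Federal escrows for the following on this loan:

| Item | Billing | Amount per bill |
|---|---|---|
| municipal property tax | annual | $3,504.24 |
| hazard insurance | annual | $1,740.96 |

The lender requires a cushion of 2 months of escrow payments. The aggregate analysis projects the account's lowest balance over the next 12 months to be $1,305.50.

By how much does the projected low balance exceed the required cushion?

$431.30

Municipal property tax — $3,504.24
Hazard insurance — $1,740.96
Yearly total = $3,504.24 + $1,740.96 = $5,245.20
Monthly = $5,245.20 / 12 = $437.10
Cushion = 2 × $437.10 = $874.20
Surplus = $1,305.50 − $874.20 = $431.30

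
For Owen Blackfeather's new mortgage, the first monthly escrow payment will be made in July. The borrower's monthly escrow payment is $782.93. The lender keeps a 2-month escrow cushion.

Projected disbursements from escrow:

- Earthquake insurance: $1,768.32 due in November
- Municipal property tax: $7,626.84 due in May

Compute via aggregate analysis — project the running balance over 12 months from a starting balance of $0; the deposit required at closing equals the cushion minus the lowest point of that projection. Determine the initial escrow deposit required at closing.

Cushion = 2 × $782.93 = $1,565.86
Trial balance (start $0, +$782.93 each month, − disbursements):
  Jul: +$782.93 → $782.93
  Aug: +$782.93 → $1,565.86
  Sep: +$782.93 → $2,348.79
  Oct: +$782.93 → $3,131.72
  Nov: +$782.93 − $1,768.32 → $2,146.33
  Dec: +$782.93 → $2,929.26
  Jan: +$782.93 → $3,712.19
  Feb: +$782.93 → $4,495.12
  Mar: +$782.93 → $5,278.05
  Apr: +$782.93 → $6,060.98
  May: +$782.93 − $7,626.84 → -$782.93
  Jun: +$782.93 → $0.00
Lowest trial balance = -$782.93 (May)
Initial deposit = cushion − low point = $1,565.86 − (-$782.93) = $2,348.79

$2,348.79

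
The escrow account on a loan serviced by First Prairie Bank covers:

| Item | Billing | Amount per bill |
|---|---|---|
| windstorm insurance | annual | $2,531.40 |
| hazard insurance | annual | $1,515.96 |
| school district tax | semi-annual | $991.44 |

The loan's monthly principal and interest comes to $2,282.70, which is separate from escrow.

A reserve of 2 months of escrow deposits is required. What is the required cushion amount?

$1,005.04

Windstorm insurance = $2,531.40 per year
Hazard insurance = $1,515.96 per year
School district tax = $991.44 × 2 = $1,982.88 per year
Total per year = $2,531.40 + $1,515.96 + $1,982.88 = $6,030.24
Monthly escrow = $6,030.24 / 12 = $502.52
Reserve = 2 × $502.52 = $1,005.04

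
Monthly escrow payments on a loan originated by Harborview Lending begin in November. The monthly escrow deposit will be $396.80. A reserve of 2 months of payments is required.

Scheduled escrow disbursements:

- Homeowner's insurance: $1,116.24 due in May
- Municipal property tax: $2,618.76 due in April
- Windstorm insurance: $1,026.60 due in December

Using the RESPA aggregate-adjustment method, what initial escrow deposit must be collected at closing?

$2,777.60

Cushion = 2 × $396.80 = $793.60
Trial balance (start $0, +$396.80 each month, − disbursements):
  Nov: +$396.80 → $396.80
  Dec: +$396.80 − $1,026.60 → -$233.00
  Jan: +$396.80 → $163.80
  Feb: +$396.80 → $560.60
  Mar: +$396.80 → $957.40
  Apr: +$396.80 − $2,618.76 → -$1,264.56
  May: +$396.80 − $1,116.24 → -$1,984.00
  Jun: +$396.80 → -$1,587.20
  Jul: +$396.80 → -$1,190.40
  Aug: +$396.80 → -$793.60
  Sep: +$396.80 → -$396.80
  Oct: +$396.80 → $0.00
Lowest trial balance = -$1,984.00 (May)
Initial deposit = cushion − low point = $793.60 − (-$1,984.00) = $2,777.60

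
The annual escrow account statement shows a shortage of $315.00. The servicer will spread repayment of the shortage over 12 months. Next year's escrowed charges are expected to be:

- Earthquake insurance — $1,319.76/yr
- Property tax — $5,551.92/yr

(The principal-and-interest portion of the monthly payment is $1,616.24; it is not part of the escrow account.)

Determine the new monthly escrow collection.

Earthquake insurance = $1,319.76
Property tax = $5,551.92
Total annual escrow = $6,871.68
Base monthly escrow = $6,871.68 ÷ 12 = $572.64
Shortage spread = $315.00 ÷ 12 = $26.25/mo
Adjusted monthly = $572.64 + $26.25 = $598.89

$598.89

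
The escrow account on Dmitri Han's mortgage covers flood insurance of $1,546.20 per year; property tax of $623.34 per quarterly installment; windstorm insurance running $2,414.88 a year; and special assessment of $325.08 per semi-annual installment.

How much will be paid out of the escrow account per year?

Flood insurance = $1,546.20 per year
Property tax = $623.34 × 4 = $2,493.36 per year
Windstorm insurance = $2,414.88 per year
Special assessment = $325.08 × 2 = $650.16 per year
Annual escrow total = $1,546.20 + $2,493.36 + $2,414.88 + $650.16 = $7,104.60

$7,104.60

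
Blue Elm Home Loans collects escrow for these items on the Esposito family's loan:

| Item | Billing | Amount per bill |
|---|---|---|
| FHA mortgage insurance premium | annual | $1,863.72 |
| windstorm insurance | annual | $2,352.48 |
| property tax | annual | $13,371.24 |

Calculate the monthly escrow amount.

$1,465.62

FHA mortgage insurance premium = $1,863.72
Windstorm insurance = $2,352.48
Property tax = $13,371.24
Yearly total = $17,587.44
Monthly = $17,587.44 ÷ 12 = $1,465.62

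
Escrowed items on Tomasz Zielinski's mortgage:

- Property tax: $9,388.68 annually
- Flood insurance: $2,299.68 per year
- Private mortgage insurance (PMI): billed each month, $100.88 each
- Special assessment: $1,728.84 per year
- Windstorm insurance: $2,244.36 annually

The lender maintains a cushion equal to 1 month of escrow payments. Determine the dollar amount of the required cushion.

Property tax: $9,388.68
Flood insurance: $2,299.68
Private mortgage insurance (PMI): $100.88 × 12 = $1,210.56
Special assessment: $1,728.84
Windstorm insurance: $2,244.36
Combined annual = $9,388.68 + $2,299.68 + $1,210.56 + $1,728.84 + $2,244.36 = $16,872.12
Per month = $16,872.12 ÷ 12 = $1,406.01
Reserve = 1 × $1,406.01 = $1,406.01

$1,406.01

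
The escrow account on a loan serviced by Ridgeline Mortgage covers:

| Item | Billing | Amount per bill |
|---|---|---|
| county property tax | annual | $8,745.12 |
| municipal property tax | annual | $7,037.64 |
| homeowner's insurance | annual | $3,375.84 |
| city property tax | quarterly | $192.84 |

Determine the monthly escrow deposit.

County property tax: $8,745.12 per year
Municipal property tax: $7,037.64 per year
Homeowner's insurance: $3,375.84 per year
City property tax: $192.84 × 4 = $771.36 per year
Total annual escrow = $19,929.96
Per month = $19,929.96 ÷ 12 = $1,660.83

$1,660.83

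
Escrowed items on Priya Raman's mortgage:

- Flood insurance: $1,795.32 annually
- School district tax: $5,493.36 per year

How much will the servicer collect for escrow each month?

Flood insurance: $1,795.32 annually
School district tax: $5,493.36 annually
Yearly total = $1,795.32 + $5,493.36 = $7,288.68
Base monthly escrow = $7,288.68 / 12 = $607.39

$607.39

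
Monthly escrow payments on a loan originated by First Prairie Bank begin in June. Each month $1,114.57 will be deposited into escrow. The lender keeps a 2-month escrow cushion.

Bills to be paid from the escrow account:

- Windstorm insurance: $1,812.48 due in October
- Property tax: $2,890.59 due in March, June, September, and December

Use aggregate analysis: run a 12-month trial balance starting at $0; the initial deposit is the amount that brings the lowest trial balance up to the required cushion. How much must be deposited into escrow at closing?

Cushion = 2 × $1,114.57 = $2,229.14
Trial balance (start $0, +$1,114.57 each month, − disbursements):
  Jun: +$1,114.57 − $2,890.59 → -$1,776.02
  Jul: +$1,114.57 → -$661.45
  Aug: +$1,114.57 → $453.12
  Sep: +$1,114.57 − $2,890.59 → -$1,322.90
  Oct: +$1,114.57 − $1,812.48 → -$2,020.81
  Nov: +$1,114.57 → -$906.24
  Dec: +$1,114.57 − $2,890.59 → -$2,682.26
  Jan: +$1,114.57 → -$1,567.69
  Feb: +$1,114.57 → -$453.12
  Mar: +$1,114.57 − $2,890.59 → -$2,229.14
  Apr: +$1,114.57 → -$1,114.57
  May: +$1,114.57 → $0.00
Lowest trial balance = -$2,682.26 (Dec)
Initial deposit = cushion − low point = $2,229.14 − (-$2,682.26) = $4,911.40

$4,911.40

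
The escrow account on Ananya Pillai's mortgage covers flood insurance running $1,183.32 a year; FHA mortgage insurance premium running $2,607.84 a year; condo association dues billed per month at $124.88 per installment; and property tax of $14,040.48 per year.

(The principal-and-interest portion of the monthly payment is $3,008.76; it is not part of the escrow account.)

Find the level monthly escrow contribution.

$1,610.85

Flood insurance = $1,183.32 per year
FHA mortgage insurance premium = $2,607.84 per year
Condo association dues = $124.88 × 12 = $1,498.56 per year
Property tax = $14,040.48 per year
Total per year = $19,330.20
Base monthly escrow = $19,330.20 / 12 = $1,610.85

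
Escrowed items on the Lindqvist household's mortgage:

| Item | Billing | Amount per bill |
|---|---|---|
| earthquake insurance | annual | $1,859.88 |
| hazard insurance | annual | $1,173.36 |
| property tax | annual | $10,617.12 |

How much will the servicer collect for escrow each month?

Earthquake insurance: $1,859.88
Hazard insurance: $1,173.36
Property tax: $10,617.12
Combined annual = $13,650.36
Monthly = $13,650.36 ÷ 12 = $1,137.53

$1,137.53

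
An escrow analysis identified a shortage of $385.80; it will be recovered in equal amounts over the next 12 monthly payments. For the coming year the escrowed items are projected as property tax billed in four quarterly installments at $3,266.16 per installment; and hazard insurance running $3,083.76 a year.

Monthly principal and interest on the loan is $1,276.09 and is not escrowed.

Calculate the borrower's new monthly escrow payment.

$1,377.85

Property tax — $3,266.16 × 4 = $13,064.64
Hazard insurance — $3,083.76
Total annual escrow = $13,064.64 + $3,083.76 = $16,148.40
Base monthly escrow = $16,148.40 ÷ 12 = $1,345.70
Monthly shortage recovery: $385.80 ÷ 12 = $32.15
Adjusted monthly = $1,345.70 + $32.15 = $1,377.85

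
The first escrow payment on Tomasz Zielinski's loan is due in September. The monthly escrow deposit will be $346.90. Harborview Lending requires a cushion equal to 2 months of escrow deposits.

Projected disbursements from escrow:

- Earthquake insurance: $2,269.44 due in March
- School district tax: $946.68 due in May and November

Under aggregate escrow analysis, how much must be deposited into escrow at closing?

$1,734.50

Cushion = 2 × $346.90 = $693.80
Trial balance (start $0, +$346.90 each month, − disbursements):
  Sep: +$346.90 → $346.90
  Oct: +$346.90 → $693.80
  Nov: +$346.90 − $946.68 → $94.02
  Dec: +$346.90 → $440.92
  Jan: +$346.90 → $787.82
  Feb: +$346.90 → $1,134.72
  Mar: +$346.90 − $2,269.44 → -$787.82
  Apr: +$346.90 → -$440.92
  May: +$346.90 − $946.68 → -$1,040.70
  Jun: +$346.90 → -$693.80
  Jul: +$346.90 → -$346.90
  Aug: +$346.90 → $0.00
Lowest trial balance = -$1,040.70 (May)
Initial deposit = cushion − low point = $693.80 − (-$1,040.70) = $1,734.50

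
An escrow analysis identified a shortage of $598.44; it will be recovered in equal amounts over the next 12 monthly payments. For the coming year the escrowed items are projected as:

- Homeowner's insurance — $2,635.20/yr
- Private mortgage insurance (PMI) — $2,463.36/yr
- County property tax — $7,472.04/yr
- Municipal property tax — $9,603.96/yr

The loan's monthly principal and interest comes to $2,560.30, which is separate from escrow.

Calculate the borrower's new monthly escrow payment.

$1,897.75

Homeowner's insurance = $2,635.20/yr
Private mortgage insurance (PMI) = $2,463.36/yr
County property tax = $7,472.04/yr
Municipal property tax = $9,603.96/yr
Yearly total = $22,174.56
Per month = $22,174.56 / 12 = $1,847.88
Shortage spread = $598.44 / 12 = $49.87/mo
New monthly escrow = $1,847.88 + $49.87 = $1,897.75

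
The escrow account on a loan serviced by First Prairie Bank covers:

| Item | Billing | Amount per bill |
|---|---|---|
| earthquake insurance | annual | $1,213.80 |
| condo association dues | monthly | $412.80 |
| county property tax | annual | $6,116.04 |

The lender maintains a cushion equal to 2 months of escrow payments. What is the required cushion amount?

$2,047.24

Earthquake insurance — $1,213.80 per year
Condo association dues — $412.80 × 12 = $4,953.60 per year
County property tax — $6,116.04 per year
Combined annual = $12,283.44
Base monthly escrow = $12,283.44 / 12 = $1,023.62
Reserve = 2 × $1,023.62 = $2,047.24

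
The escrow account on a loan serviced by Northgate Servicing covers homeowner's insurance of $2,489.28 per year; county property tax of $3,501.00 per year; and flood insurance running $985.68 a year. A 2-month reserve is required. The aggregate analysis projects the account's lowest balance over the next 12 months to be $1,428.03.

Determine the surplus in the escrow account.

Homeowner's insurance: $2,489.28 annually
County property tax: $3,501.00 annually
Flood insurance: $985.68 annually
Yearly total = $2,489.28 + $3,501.00 + $985.68 = $6,975.96
Monthly = $6,975.96 ÷ 12 = $581.33
Required cushion = 2 × $581.33 = $1,162.66
Surplus = $1,428.03 − $1,162.66 = $265.37

$265.37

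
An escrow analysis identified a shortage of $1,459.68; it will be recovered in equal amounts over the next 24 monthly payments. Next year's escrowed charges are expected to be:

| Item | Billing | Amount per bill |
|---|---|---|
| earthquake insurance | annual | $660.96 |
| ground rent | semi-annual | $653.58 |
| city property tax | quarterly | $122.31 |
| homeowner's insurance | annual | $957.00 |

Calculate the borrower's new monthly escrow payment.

$345.35

Earthquake insurance — $660.96 per year
Ground rent — $653.58 × 2 = $1,307.16 per year
City property tax — $122.31 × 4 = $489.24 per year
Homeowner's insurance — $957.00 per year
Total per year = $3,414.36
Monthly = $3,414.36 / 12 = $284.53
Shortage per month = $1,459.68 / 24 = $60.82
New monthly escrow = $284.53 + $60.82 = $345.35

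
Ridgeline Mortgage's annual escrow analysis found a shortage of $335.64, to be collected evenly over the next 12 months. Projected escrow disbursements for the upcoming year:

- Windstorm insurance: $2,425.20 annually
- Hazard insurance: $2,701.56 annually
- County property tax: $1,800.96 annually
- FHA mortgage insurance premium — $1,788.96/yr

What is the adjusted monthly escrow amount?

Windstorm insurance: $2,425.20/yr
Hazard insurance: $2,701.56/yr
County property tax: $1,800.96/yr
FHA mortgage insurance premium: $1,788.96/yr
Total per year = $2,425.20 + $2,701.56 + $1,800.96 + $1,788.96 = $8,716.68
Monthly escrow = $8,716.68 ÷ 12 = $726.39
Monthly shortage recovery: $335.64 / 12 = $27.97
New monthly escrow = $726.39 + $27.97 = $754.36

$754.36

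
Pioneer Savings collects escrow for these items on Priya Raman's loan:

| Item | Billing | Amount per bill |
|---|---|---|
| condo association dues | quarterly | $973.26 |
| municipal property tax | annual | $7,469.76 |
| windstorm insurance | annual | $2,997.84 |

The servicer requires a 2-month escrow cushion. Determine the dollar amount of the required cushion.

$2,393.44

Condo association dues: $973.26 × 4 = $3,893.04 per year
Municipal property tax: $7,469.76 per year
Windstorm insurance: $2,997.84 per year
Annual escrow total = $3,893.04 + $7,469.76 + $2,997.84 = $14,360.64
Monthly = $14,360.64 ÷ 12 = $1,196.72
Required cushion = 2 × $1,196.72 = $2,393.44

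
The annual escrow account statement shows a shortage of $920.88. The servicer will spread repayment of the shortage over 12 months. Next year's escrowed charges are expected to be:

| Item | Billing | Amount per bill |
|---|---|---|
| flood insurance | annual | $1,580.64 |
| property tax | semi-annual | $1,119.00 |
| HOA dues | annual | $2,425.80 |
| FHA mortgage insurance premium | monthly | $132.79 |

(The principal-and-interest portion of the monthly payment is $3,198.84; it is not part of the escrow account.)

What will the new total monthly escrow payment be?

Flood insurance = $1,580.64 annually
Property tax = $1,119.00 × 2 = $2,238.00 annually
HOA dues = $2,425.80 annually
FHA mortgage insurance premium = $132.79 × 12 = $1,593.48 annually
Total per year = $1,580.64 + $2,238.00 + $2,425.80 + $1,593.48 = $7,837.92
Monthly escrow = $7,837.92 / 12 = $653.16
Shortage per month = $920.88 ÷ 12 = $76.74
Adjusted monthly = $653.16 + $76.74 = $729.90

$729.90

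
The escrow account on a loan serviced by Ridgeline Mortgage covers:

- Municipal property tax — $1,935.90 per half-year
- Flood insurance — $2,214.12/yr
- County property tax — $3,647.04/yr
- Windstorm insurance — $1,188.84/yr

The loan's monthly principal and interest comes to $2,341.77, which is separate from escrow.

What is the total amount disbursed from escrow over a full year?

Municipal property tax — $1,935.90 × 2 = $3,871.80 annually
Flood insurance — $2,214.12 annually
County property tax — $3,647.04 annually
Windstorm insurance — $1,188.84 annually
Total annual escrow = $3,871.80 + $2,214.12 + $3,647.04 + $1,188.84 = $10,921.80

$10,921.80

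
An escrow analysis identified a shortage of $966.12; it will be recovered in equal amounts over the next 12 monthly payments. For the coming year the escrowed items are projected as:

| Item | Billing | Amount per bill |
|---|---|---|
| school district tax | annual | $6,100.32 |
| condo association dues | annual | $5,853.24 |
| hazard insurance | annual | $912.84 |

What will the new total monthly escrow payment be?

School district tax: $6,100.32 per year
Condo association dues: $5,853.24 per year
Hazard insurance: $912.84 per year
Annual escrow total = $12,866.40
Monthly = $12,866.40 ÷ 12 = $1,072.20
Shortage per month = $966.12 / 12 = $80.51
New monthly escrow = $1,072.20 + $80.51 = $1,152.71

$1,152.71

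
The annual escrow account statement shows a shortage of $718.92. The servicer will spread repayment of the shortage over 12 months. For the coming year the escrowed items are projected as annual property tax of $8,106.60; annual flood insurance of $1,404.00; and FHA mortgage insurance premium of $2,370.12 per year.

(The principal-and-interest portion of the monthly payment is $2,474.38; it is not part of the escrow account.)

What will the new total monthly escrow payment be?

$1,049.97

Property tax: $8,106.60
Flood insurance: $1,404.00
FHA mortgage insurance premium: $2,370.12
Total per year = $11,880.72
Monthly = $11,880.72 / 12 = $990.06
Monthly shortage recovery: $718.92 / 12 = $59.91
Adjusted monthly = $990.06 + $59.91 = $1,049.97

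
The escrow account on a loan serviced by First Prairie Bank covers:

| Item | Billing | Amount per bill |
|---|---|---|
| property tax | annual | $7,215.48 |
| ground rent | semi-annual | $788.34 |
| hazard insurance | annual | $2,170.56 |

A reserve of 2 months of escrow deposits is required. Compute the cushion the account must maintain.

Property tax: $7,215.48
Ground rent: $788.34 × 2 = $1,576.68
Hazard insurance: $2,170.56
Total annual escrow = $10,962.72
Monthly = $10,962.72 ÷ 12 = $913.56
Required cushion = 2 × $913.56 = $1,827.12

$1,827.12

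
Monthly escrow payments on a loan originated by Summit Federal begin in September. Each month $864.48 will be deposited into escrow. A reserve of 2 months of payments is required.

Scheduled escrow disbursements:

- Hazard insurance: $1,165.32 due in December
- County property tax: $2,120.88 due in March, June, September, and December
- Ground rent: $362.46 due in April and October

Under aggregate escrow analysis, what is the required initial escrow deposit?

$4,040.58

Cushion = 2 × $864.48 = $1,728.96
Trial balance (start $0, +$864.48 each month, − disbursements):
  Sep: +$864.48 − $2,120.88 → -$1,256.40
  Oct: +$864.48 − $362.46 → -$754.38
  Nov: +$864.48 → $110.10
  Dec: +$864.48 − $3,286.20 → -$2,311.62
  Jan: +$864.48 → -$1,447.14
  Feb: +$864.48 → -$582.66
  Mar: +$864.48 − $2,120.88 → -$1,839.06
  Apr: +$864.48 − $362.46 → -$1,337.04
  May: +$864.48 → -$472.56
  Jun: +$864.48 − $2,120.88 → -$1,728.96
  Jul: +$864.48 → -$864.48
  Aug: +$864.48 → $0.00
Lowest trial balance = -$2,311.62 (Dec)
Initial deposit = cushion − low point = $1,728.96 − (-$2,311.62) = $4,040.58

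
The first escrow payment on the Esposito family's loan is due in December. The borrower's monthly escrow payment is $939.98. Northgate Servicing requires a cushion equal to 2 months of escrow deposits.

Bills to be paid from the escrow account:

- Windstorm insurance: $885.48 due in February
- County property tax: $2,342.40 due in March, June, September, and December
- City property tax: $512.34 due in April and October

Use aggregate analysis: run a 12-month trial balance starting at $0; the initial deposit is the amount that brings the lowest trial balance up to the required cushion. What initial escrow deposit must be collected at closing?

Cushion = 2 × $939.98 = $1,879.96
Trial balance (start $0, +$939.98 each month, − disbursements):
  Dec: +$939.98 − $2,342.40 → -$1,402.42
  Jan: +$939.98 → -$462.44
  Feb: +$939.98 − $885.48 → -$407.94
  Mar: +$939.98 − $2,342.40 → -$1,810.36
  Apr: +$939.98 − $512.34 → -$1,382.72
  May: +$939.98 → -$442.74
  Jun: +$939.98 − $2,342.40 → -$1,845.16
  Jul: +$939.98 → -$905.18
  Aug: +$939.98 → $34.80
  Sep: +$939.98 − $2,342.40 → -$1,367.62
  Oct: +$939.98 − $512.34 → -$939.98
  Nov: +$939.98 → $0.00
Lowest trial balance = -$1,845.16 (Jun)
Initial deposit = cushion − low point = $1,879.96 − (-$1,845.16) = $3,725.12

$3,725.12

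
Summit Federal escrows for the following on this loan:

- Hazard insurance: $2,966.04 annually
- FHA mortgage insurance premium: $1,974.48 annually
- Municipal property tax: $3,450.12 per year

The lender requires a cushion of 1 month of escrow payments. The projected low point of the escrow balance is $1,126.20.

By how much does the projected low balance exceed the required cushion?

Hazard insurance = $2,966.04
FHA mortgage insurance premium = $1,974.48
Municipal property tax = $3,450.12
Annual escrow total = $8,390.64
Per month = $8,390.64 / 12 = $699.22
Cushion = 1 × $699.22 = $699.22
Excess over cushion: $1,126.20 − $699.22 = $426.98

$426.98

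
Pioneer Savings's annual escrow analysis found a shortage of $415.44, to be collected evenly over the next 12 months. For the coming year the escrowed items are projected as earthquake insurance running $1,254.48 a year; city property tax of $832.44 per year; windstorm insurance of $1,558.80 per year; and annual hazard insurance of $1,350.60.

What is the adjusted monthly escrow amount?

$450.98

Earthquake insurance — $1,254.48 per year
City property tax — $832.44 per year
Windstorm insurance — $1,558.80 per year
Hazard insurance — $1,350.60 per year
Total annual escrow = $4,996.32
Monthly = $4,996.32 ÷ 12 = $416.36
Monthly shortage recovery: $415.44 / 12 = $34.62
New monthly escrow = $416.36 + $34.62 = $450.98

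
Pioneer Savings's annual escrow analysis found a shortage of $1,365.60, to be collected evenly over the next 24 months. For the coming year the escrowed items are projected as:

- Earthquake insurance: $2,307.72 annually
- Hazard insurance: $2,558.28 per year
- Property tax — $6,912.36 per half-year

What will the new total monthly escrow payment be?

Earthquake insurance — $2,307.72 annually
Hazard insurance — $2,558.28 annually
Property tax — $6,912.36 × 2 = $13,824.72 annually
Yearly total = $2,307.72 + $2,558.28 + $13,824.72 = $18,690.72
Base monthly escrow = $18,690.72 ÷ 12 = $1,557.56
Monthly shortage recovery: $1,365.60 ÷ 24 = $56.90
New monthly escrow = $1,557.56 + $56.90 = $1,614.46

$1,614.46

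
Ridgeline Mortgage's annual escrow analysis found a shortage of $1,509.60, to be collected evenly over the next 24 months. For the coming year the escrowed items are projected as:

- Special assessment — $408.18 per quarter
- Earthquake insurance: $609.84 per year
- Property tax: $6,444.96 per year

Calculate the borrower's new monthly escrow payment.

$786.86

Special assessment: $408.18 × 4 = $1,632.72/yr
Earthquake insurance: $609.84/yr
Property tax: $6,444.96/yr
Annual escrow total = $1,632.72 + $609.84 + $6,444.96 = $8,687.52
Monthly escrow = $8,687.52 ÷ 12 = $723.96
Shortage spread = $1,509.60 / 24 = $62.90/mo
Adjusted monthly = $723.96 + $62.90 = $786.86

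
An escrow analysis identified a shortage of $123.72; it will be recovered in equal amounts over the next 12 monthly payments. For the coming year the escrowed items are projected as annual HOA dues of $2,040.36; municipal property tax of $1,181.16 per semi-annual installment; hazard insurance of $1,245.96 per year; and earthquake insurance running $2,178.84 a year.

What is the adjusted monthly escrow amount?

$662.60

HOA dues: $2,040.36/yr
Municipal property tax: $1,181.16 × 2 = $2,362.32/yr
Hazard insurance: $1,245.96/yr
Earthquake insurance: $2,178.84/yr
Combined annual = $2,040.36 + $2,362.32 + $1,245.96 + $2,178.84 = $7,827.48
Monthly escrow = $7,827.48 ÷ 12 = $652.29
Shortage per month = $123.72 ÷ 12 = $10.31
Adjusted monthly = $652.29 + $10.31 = $662.60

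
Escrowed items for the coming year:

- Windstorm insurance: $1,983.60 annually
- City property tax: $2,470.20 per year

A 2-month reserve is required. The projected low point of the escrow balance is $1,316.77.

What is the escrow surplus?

Windstorm insurance — $1,983.60 per year
City property tax — $2,470.20 per year
Annual escrow total = $4,453.80
Per month = $4,453.80 ÷ 12 = $371.15
Required reserve = 2 × $371.15 = $742.30
Surplus = $1,316.77 − $742.30 = $574.47

$574.47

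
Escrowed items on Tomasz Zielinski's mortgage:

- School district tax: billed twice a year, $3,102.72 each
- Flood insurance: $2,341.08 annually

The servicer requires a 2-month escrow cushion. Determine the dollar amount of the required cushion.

$1,424.42

School district tax = $3,102.72 × 2 = $6,205.44 annually
Flood insurance = $2,341.08 annually
Total annual escrow = $6,205.44 + $2,341.08 = $8,546.52
Monthly = $8,546.52 ÷ 12 = $712.21
Reserve = 2 × $712.21 = $1,424.42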